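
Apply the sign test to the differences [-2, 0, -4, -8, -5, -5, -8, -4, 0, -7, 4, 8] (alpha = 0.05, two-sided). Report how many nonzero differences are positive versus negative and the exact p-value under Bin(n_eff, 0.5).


Step 1: Discard zero differences. Original n = 12; n_eff = number of nonzero differences = 10.
Nonzero differences (with sign): -2, -4, -8, -5, -5, -8, -4, -7, +4, +8
Step 2: Count signs: positive = 2, negative = 8.
Step 3: Under H0: P(positive) = 0.5, so the number of positives S ~ Bin(10, 0.5).
Step 4: Two-sided exact p-value = sum of Bin(10,0.5) probabilities at or below the observed probability = 0.109375.
Step 5: alpha = 0.05. fail to reject H0.

n_eff = 10, pos = 2, neg = 8, p = 0.109375, fail to reject H0.


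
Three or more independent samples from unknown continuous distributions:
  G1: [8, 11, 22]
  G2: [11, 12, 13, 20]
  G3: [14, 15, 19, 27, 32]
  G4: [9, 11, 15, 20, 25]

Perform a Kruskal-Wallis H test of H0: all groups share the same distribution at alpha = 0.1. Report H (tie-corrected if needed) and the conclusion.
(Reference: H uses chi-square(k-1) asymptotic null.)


Step 1: Combine all N = 17 observations and assign midranks.
sorted (value, group, rank): (8,G1,1), (9,G4,2), (11,G1,4), (11,G2,4), (11,G4,4), (12,G2,6), (13,G2,7), (14,G3,8), (15,G3,9.5), (15,G4,9.5), (19,G3,11), (20,G2,12.5), (20,G4,12.5), (22,G1,14), (25,G4,15), (27,G3,16), (32,G3,17)
Step 2: Sum ranks within each group.
R_1 = 19 (n_1 = 3)
R_2 = 29.5 (n_2 = 4)
R_3 = 61.5 (n_3 = 5)
R_4 = 43 (n_4 = 5)
Step 3: H = 12/(N(N+1)) * sum(R_i^2/n_i) - 3(N+1)
     = 12/(17*18) * (19^2/3 + 29.5^2/4 + 61.5^2/5 + 43^2/5) - 3*18
     = 0.039216 * 1464.15 - 54
     = 3.417484.
Step 4: Ties present; correction factor C = 1 - 36/(17^3 - 17) = 0.992647. Corrected H = 3.417484 / 0.992647 = 3.442798.
Step 5: Under H0, H ~ chi^2(3); p-value = 0.328257.
Step 6: alpha = 0.1. fail to reject H0.

H = 3.4428, df = 3, p = 0.328257, fail to reject H0.


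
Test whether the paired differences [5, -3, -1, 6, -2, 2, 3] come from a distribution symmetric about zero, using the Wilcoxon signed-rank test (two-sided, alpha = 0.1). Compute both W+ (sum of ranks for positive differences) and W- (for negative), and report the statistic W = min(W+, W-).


Step 1: Drop any zero differences (none here) and take |d_i|.
|d| = [5, 3, 1, 6, 2, 2, 3]
Step 2: Midrank |d_i| (ties get averaged ranks).
ranks: |5|->6, |3|->4.5, |1|->1, |6|->7, |2|->2.5, |2|->2.5, |3|->4.5
Step 3: Attach original signs; sum ranks with positive sign and with negative sign.
W+ = 6 + 7 + 2.5 + 4.5 = 20
W- = 4.5 + 1 + 2.5 = 8
(Check: W+ + W- = 28 should equal n(n+1)/2 = 28.)
Step 4: Test statistic W = min(W+, W-) = 8.
Step 5: Ties in |d|, so use the tie-corrected normal approximation.
        E[W] = n(n+1)/4 = 7*8/4 = 14.
        Tie groups: |d|=2 (t=2), |d|=3 (t=2); sum(t^3 - t) = 12.
        Var[W] = n(n+1)(2n+1)/24 - sum(t^3-t)/48 = 840/24 - 12/48 = 34.75.
        z = (W - E[W]) / sqrt(Var[W]) = (8 - 14) / 5.8949 = -1.0178.
        Two-sided p = 2*Phi(z) = 0.308760.
Step 6: alpha = 0.1. fail to reject H0.

W+ = 20, W- = 8, W = min = 8, p = 0.308760, fail to reject H0.


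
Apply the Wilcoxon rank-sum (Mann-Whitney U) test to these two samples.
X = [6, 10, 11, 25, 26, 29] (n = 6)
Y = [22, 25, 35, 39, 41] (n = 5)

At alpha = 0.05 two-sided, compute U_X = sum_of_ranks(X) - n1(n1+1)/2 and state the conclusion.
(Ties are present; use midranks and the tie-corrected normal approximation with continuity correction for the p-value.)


Step 1: Combine and sort all 11 observations; assign midranks.
sorted (value, group): (6,X), (10,X), (11,X), (22,Y), (25,X), (25,Y), (26,X), (29,X), (35,Y), (39,Y), (41,Y)
ranks: 6->1, 10->2, 11->3, 22->4, 25->5.5, 25->5.5, 26->7, 29->8, 35->9, 39->10, 41->11
Step 2: Rank sum for X: R1 = 1 + 2 + 3 + 5.5 + 7 + 8 = 26.5.
Step 3: U_X = R1 - n1(n1+1)/2 = 26.5 - 6*7/2 = 26.5 - 21 = 5.5.
       U_Y = n1*n2 - U_X = 30 - 5.5 = 24.5.
Step 4: Ties are present, so use the tie-corrected normal approximation (with continuity correction) for the p-value.
Step 5: p-value = 0.099576; compare to alpha = 0.05. fail to reject H0.

U_X = 5.5, p = 0.099576, fail to reject H0 at alpha = 0.05.


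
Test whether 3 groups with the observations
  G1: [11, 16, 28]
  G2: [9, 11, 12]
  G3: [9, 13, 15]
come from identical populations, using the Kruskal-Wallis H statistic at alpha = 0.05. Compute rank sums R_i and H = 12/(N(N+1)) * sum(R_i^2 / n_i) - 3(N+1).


Step 1: Combine all N = 9 observations and assign midranks.
sorted (value, group, rank): (9,G2,1.5), (9,G3,1.5), (11,G1,3.5), (11,G2,3.5), (12,G2,5), (13,G3,6), (15,G3,7), (16,G1,8), (28,G1,9)
Step 2: Sum ranks within each group.
R_1 = 20.5 (n_1 = 3)
R_2 = 10 (n_2 = 3)
R_3 = 14.5 (n_3 = 3)
Step 3: H = 12/(N(N+1)) * sum(R_i^2/n_i) - 3(N+1)
     = 12/(9*10) * (20.5^2/3 + 10^2/3 + 14.5^2/3) - 3*10
     = 0.133333 * 243.5 - 30
     = 2.466667.
Step 4: Ties present; correction factor C = 1 - 12/(9^3 - 9) = 0.983333. Corrected H = 2.466667 / 0.983333 = 2.508475.
Step 5: Under H0, H ~ chi^2(2); p-value = 0.285293.
Step 6: alpha = 0.05. fail to reject H0.

H = 2.5085, df = 2, p = 0.285293, fail to reject H0.


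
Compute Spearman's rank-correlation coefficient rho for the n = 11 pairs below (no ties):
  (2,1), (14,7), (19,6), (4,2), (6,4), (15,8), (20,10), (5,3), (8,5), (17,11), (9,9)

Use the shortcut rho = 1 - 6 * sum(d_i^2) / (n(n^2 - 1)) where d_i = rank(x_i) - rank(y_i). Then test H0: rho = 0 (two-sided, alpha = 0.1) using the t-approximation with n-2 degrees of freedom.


Step 1: Rank x and y separately (midranks; no ties here).
rank(x): 2->1, 14->7, 19->10, 4->2, 6->4, 15->8, 20->11, 5->3, 8->5, 17->9, 9->6
rank(y): 1->1, 7->7, 6->6, 2->2, 4->4, 8->8, 10->10, 3->3, 5->5, 11->11, 9->9
Step 2: d_i = R_x(i) - R_y(i); compute d_i^2.
  (1-1)^2=0, (7-7)^2=0, (10-6)^2=16, (2-2)^2=0, (4-4)^2=0, (8-8)^2=0, (11-10)^2=1, (3-3)^2=0, (5-5)^2=0, (9-11)^2=4, (6-9)^2=9
sum(d^2) = 30.
Step 3: rho = 1 - 6*30 / (11*(11^2 - 1)) = 1 - 180/1320 = 0.863636.
Step 4: Under H0, t = rho * sqrt((n-2)/(1-rho^2)) = 5.1395 ~ t(9).
Step 5: Two-sided p-value from the t-distribution with 9 df = 0.000612.
Step 6: alpha = 0.1. reject H0.

rho = 0.8636, p = 0.000612, reject H0 at alpha = 0.1.


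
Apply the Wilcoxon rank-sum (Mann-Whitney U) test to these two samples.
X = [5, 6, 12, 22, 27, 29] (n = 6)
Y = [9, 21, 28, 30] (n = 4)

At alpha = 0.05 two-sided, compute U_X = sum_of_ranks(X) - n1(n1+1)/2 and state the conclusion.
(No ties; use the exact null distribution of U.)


Step 1: Combine and sort all 10 observations; assign midranks.
sorted (value, group): (5,X), (6,X), (9,Y), (12,X), (21,Y), (22,X), (27,X), (28,Y), (29,X), (30,Y)
ranks: 5->1, 6->2, 9->3, 12->4, 21->5, 22->6, 27->7, 28->8, 29->9, 30->10
Step 2: Rank sum for X: R1 = 1 + 2 + 4 + 6 + 7 + 9 = 29.
Step 3: U_X = R1 - n1(n1+1)/2 = 29 - 6*7/2 = 29 - 21 = 8.
       U_Y = n1*n2 - U_X = 24 - 8 = 16.
Step 4: No ties, so the exact null distribution of U (based on enumerating the C(10,6) = 210 equally likely rank assignments) gives the two-sided p-value.
Step 5: p-value = 0.476190; compare to alpha = 0.05. fail to reject H0.

U_X = 8, p = 0.476190, fail to reject H0 at alpha = 0.05.


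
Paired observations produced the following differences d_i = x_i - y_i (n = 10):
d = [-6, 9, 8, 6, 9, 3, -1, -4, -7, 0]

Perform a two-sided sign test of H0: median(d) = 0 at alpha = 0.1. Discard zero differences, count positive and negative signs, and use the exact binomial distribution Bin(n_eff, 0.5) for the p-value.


Step 1: Discard zero differences. Original n = 10; n_eff = number of nonzero differences = 9.
Nonzero differences (with sign): -6, +9, +8, +6, +9, +3, -1, -4, -7
Step 2: Count signs: positive = 5, negative = 4.
Step 3: Under H0: P(positive) = 0.5, so the number of positives S ~ Bin(9, 0.5).
Step 4: Two-sided exact p-value = sum of Bin(9,0.5) probabilities at or below the observed probability = 1.000000.
Step 5: alpha = 0.1. fail to reject H0.

n_eff = 9, pos = 5, neg = 4, p = 1.000000, fail to reject H0.


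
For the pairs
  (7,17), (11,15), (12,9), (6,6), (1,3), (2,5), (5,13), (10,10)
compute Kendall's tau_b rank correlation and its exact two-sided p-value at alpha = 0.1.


Step 1: Enumerate the 28 unordered pairs (i,j) with i<j and classify each by sign(x_j-x_i) * sign(y_j-y_i).
  (1,2):dx=+4,dy=-2->D; (1,3):dx=+5,dy=-8->D; (1,4):dx=-1,dy=-11->C; (1,5):dx=-6,dy=-14->C
  (1,6):dx=-5,dy=-12->C; (1,7):dx=-2,dy=-4->C; (1,8):dx=+3,dy=-7->D; (2,3):dx=+1,dy=-6->D
  (2,4):dx=-5,dy=-9->C; (2,5):dx=-10,dy=-12->C; (2,6):dx=-9,dy=-10->C; (2,7):dx=-6,dy=-2->C
  (2,8):dx=-1,dy=-5->C; (3,4):dx=-6,dy=-3->C; (3,5):dx=-11,dy=-6->C; (3,6):dx=-10,dy=-4->C
  (3,7):dx=-7,dy=+4->D; (3,8):dx=-2,dy=+1->D; (4,5):dx=-5,dy=-3->C; (4,6):dx=-4,dy=-1->C
  (4,7):dx=-1,dy=+7->D; (4,8):dx=+4,dy=+4->C; (5,6):dx=+1,dy=+2->C; (5,7):dx=+4,dy=+10->C
  (5,8):dx=+9,dy=+7->C; (6,7):dx=+3,dy=+8->C; (6,8):dx=+8,dy=+5->C; (7,8):dx=+5,dy=-3->D
Step 2: C = 20, D = 8, total pairs = 28.
Step 3: tau = (C - D)/(n(n-1)/2) = (20 - 8)/28 = 0.428571.
Step 4: Exact two-sided p-value (enumerate n! = 40320 permutations of y under H0): p = 0.178869.
Step 5: alpha = 0.1. fail to reject H0.

tau_b = 0.4286 (C=20, D=8), p = 0.178869, fail to reject H0.


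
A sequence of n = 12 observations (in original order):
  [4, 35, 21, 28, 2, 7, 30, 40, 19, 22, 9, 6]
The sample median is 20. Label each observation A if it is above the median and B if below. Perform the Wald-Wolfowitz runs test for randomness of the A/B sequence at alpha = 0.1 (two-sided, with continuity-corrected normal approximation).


Step 1: Compute median = 20; label A = above, B = below.
Labels in order: BAAABBAABABB  (n_A = 6, n_B = 6)
Step 2: Count runs R = 7.
Step 3: Under H0 (random ordering), E[R] = 2*n_A*n_B/(n_A+n_B) + 1 = 2*6*6/12 + 1 = 7.0000.
        Var[R] = 2*n_A*n_B*(2*n_A*n_B - n_A - n_B) / ((n_A+n_B)^2 * (n_A+n_B-1)) = 4320/1584 = 2.7273.
        SD[R] = 1.6514.
Step 4: R = E[R], so z = 0 with no continuity correction.
Step 5: Two-sided p-value via normal approximation = 2*(1 - Phi(|z|)) = 1.000000.
Step 6: alpha = 0.1. fail to reject H0.

R = 7, z = 0.0000, p = 1.000000, fail to reject H0.


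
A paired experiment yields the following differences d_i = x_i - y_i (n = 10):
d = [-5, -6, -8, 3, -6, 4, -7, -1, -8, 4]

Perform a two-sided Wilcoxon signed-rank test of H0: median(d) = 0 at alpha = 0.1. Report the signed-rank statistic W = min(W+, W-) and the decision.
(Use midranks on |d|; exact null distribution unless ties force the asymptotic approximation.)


Step 1: Drop any zero differences (none here) and take |d_i|.
|d| = [5, 6, 8, 3, 6, 4, 7, 1, 8, 4]
Step 2: Midrank |d_i| (ties get averaged ranks).
ranks: |5|->5, |6|->6.5, |8|->9.5, |3|->2, |6|->6.5, |4|->3.5, |7|->8, |1|->1, |8|->9.5, |4|->3.5
Step 3: Attach original signs; sum ranks with positive sign and with negative sign.
W+ = 2 + 3.5 + 3.5 = 9
W- = 5 + 6.5 + 9.5 + 6.5 + 8 + 1 + 9.5 = 46
(Check: W+ + W- = 55 should equal n(n+1)/2 = 55.)
Step 4: Test statistic W = min(W+, W-) = 9.
Step 5: Ties in |d|, so use the tie-corrected normal approximation.
        E[W] = n(n+1)/4 = 10*11/4 = 27.5.
        Tie groups: |d|=4 (t=2), |d|=6 (t=2), |d|=8 (t=2); sum(t^3 - t) = 18.
        Var[W] = n(n+1)(2n+1)/24 - sum(t^3-t)/48 = 2310/24 - 18/48 = 95.875.
        z = (W - E[W]) / sqrt(Var[W]) = (9 - 27.5) / 9.7916 = -1.8894.
        Two-sided p = 2*Phi(z) = 0.058841.
Step 6: alpha = 0.1. reject H0.

W+ = 9, W- = 46, W = min = 9, p = 0.058841, reject H0.


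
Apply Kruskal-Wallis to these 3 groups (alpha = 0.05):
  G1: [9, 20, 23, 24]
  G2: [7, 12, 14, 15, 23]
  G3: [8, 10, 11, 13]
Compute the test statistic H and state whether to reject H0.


Step 1: Combine all N = 13 observations and assign midranks.
sorted (value, group, rank): (7,G2,1), (8,G3,2), (9,G1,3), (10,G3,4), (11,G3,5), (12,G2,6), (13,G3,7), (14,G2,8), (15,G2,9), (20,G1,10), (23,G1,11.5), (23,G2,11.5), (24,G1,13)
Step 2: Sum ranks within each group.
R_1 = 37.5 (n_1 = 4)
R_2 = 35.5 (n_2 = 5)
R_3 = 18 (n_3 = 4)
Step 3: H = 12/(N(N+1)) * sum(R_i^2/n_i) - 3(N+1)
     = 12/(13*14) * (37.5^2/4 + 35.5^2/5 + 18^2/4) - 3*14
     = 0.065934 * 684.612 - 42
     = 3.139286.
Step 4: Ties present; correction factor C = 1 - 6/(13^3 - 13) = 0.997253. Corrected H = 3.139286 / 0.997253 = 3.147934.
Step 5: Under H0, H ~ chi^2(2); p-value = 0.207222.
Step 6: alpha = 0.05. fail to reject H0.

H = 3.1479, df = 2, p = 0.207222, fail to reject H0.


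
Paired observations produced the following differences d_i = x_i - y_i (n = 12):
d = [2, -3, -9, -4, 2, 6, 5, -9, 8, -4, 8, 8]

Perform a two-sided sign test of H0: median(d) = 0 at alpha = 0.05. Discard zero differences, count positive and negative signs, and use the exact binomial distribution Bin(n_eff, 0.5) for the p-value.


Step 1: Discard zero differences. Original n = 12; n_eff = number of nonzero differences = 12.
Nonzero differences (with sign): +2, -3, -9, -4, +2, +6, +5, -9, +8, -4, +8, +8
Step 2: Count signs: positive = 7, negative = 5.
Step 3: Under H0: P(positive) = 0.5, so the number of positives S ~ Bin(12, 0.5).
Step 4: Two-sided exact p-value = sum of Bin(12,0.5) probabilities at or below the observed probability = 0.774414.
Step 5: alpha = 0.05. fail to reject H0.

n_eff = 12, pos = 7, neg = 5, p = 0.774414, fail to reject H0.


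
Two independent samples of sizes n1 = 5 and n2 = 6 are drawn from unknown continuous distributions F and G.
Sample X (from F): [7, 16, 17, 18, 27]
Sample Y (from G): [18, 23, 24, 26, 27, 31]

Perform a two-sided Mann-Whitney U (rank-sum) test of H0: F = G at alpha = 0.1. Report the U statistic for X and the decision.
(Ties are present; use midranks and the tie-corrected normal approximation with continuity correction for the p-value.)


Step 1: Combine and sort all 11 observations; assign midranks.
sorted (value, group): (7,X), (16,X), (17,X), (18,X), (18,Y), (23,Y), (24,Y), (26,Y), (27,X), (27,Y), (31,Y)
ranks: 7->1, 16->2, 17->3, 18->4.5, 18->4.5, 23->6, 24->7, 26->8, 27->9.5, 27->9.5, 31->11
Step 2: Rank sum for X: R1 = 1 + 2 + 3 + 4.5 + 9.5 = 20.
Step 3: U_X = R1 - n1(n1+1)/2 = 20 - 5*6/2 = 20 - 15 = 5.
       U_Y = n1*n2 - U_X = 30 - 5 = 25.
Step 4: Ties are present, so use the tie-corrected normal approximation (with continuity correction) for the p-value.
Step 5: p-value = 0.081440; compare to alpha = 0.1. reject H0.

U_X = 5, p = 0.081440, reject H0 at alpha = 0.1.


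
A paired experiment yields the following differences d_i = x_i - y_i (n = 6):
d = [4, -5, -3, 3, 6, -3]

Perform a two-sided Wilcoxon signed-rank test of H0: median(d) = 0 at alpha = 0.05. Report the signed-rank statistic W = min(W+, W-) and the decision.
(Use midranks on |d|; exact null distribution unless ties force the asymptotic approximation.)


Step 1: Drop any zero differences (none here) and take |d_i|.
|d| = [4, 5, 3, 3, 6, 3]
Step 2: Midrank |d_i| (ties get averaged ranks).
ranks: |4|->4, |5|->5, |3|->2, |3|->2, |6|->6, |3|->2
Step 3: Attach original signs; sum ranks with positive sign and with negative sign.
W+ = 4 + 2 + 6 = 12
W- = 5 + 2 + 2 = 9
(Check: W+ + W- = 21 should equal n(n+1)/2 = 21.)
Step 4: Test statistic W = min(W+, W-) = 9.
Step 5: Ties in |d|, so use the tie-corrected normal approximation.
        E[W] = n(n+1)/4 = 6*7/4 = 10.5.
        Tie groups: |d|=3 (t=3); sum(t^3 - t) = 24.
        Var[W] = n(n+1)(2n+1)/24 - sum(t^3-t)/48 = 546/24 - 24/48 = 22.25.
        z = (W - E[W]) / sqrt(Var[W]) = (9 - 10.5) / 4.7170 = -0.3180.
        Two-sided p = 2*Phi(z) = 0.750485.
Step 6: alpha = 0.05. fail to reject H0.

W+ = 12, W- = 9, W = min = 9, p = 0.750485, fail to reject H0.


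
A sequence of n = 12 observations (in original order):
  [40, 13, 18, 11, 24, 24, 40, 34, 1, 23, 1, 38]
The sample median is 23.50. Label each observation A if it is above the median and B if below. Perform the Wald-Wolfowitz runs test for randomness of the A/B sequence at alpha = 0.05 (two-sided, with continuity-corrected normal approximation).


Step 1: Compute median = 23.50; label A = above, B = below.
Labels in order: ABBBAAAABBBA  (n_A = 6, n_B = 6)
Step 2: Count runs R = 5.
Step 3: Under H0 (random ordering), E[R] = 2*n_A*n_B/(n_A+n_B) + 1 = 2*6*6/12 + 1 = 7.0000.
        Var[R] = 2*n_A*n_B*(2*n_A*n_B - n_A - n_B) / ((n_A+n_B)^2 * (n_A+n_B-1)) = 4320/1584 = 2.7273.
        SD[R] = 1.6514.
Step 4: Continuity-corrected z = (R + 0.5 - E[R]) / SD[R] = (5 + 0.5 - 7.0000) / 1.6514 = -0.9083.
Step 5: Two-sided p-value via normal approximation = 2*(1 - Phi(|z|)) = 0.363722.
Step 6: alpha = 0.05. fail to reject H0.

R = 5, z = -0.9083, p = 0.363722, fail to reject H0.


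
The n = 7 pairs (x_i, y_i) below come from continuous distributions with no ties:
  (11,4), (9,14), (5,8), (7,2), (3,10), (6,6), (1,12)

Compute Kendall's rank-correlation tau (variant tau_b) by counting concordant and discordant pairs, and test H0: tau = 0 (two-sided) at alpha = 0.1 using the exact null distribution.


Step 1: Enumerate the 21 unordered pairs (i,j) with i<j and classify each by sign(x_j-x_i) * sign(y_j-y_i).
  (1,2):dx=-2,dy=+10->D; (1,3):dx=-6,dy=+4->D; (1,4):dx=-4,dy=-2->C; (1,5):dx=-8,dy=+6->D
  (1,6):dx=-5,dy=+2->D; (1,7):dx=-10,dy=+8->D; (2,3):dx=-4,dy=-6->C; (2,4):dx=-2,dy=-12->C
  (2,5):dx=-6,dy=-4->C; (2,6):dx=-3,dy=-8->C; (2,7):dx=-8,dy=-2->C; (3,4):dx=+2,dy=-6->D
  (3,5):dx=-2,dy=+2->D; (3,6):dx=+1,dy=-2->D; (3,7):dx=-4,dy=+4->D; (4,5):dx=-4,dy=+8->D
  (4,6):dx=-1,dy=+4->D; (4,7):dx=-6,dy=+10->D; (5,6):dx=+3,dy=-4->D; (5,7):dx=-2,dy=+2->D
  (6,7):dx=-5,dy=+6->D
Step 2: C = 6, D = 15, total pairs = 21.
Step 3: tau = (C - D)/(n(n-1)/2) = (6 - 15)/21 = -0.428571.
Step 4: Exact two-sided p-value (enumerate n! = 5040 permutations of y under H0): p = 0.238889.
Step 5: alpha = 0.1. fail to reject H0.

tau_b = -0.4286 (C=6, D=15), p = 0.238889, fail to reject H0.


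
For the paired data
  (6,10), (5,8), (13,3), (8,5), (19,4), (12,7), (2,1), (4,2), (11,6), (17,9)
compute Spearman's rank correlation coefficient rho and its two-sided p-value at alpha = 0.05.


Step 1: Rank x and y separately (midranks; no ties here).
rank(x): 6->4, 5->3, 13->8, 8->5, 19->10, 12->7, 2->1, 4->2, 11->6, 17->9
rank(y): 10->10, 8->8, 3->3, 5->5, 4->4, 7->7, 1->1, 2->2, 6->6, 9->9
Step 2: d_i = R_x(i) - R_y(i); compute d_i^2.
  (4-10)^2=36, (3-8)^2=25, (8-3)^2=25, (5-5)^2=0, (10-4)^2=36, (7-7)^2=0, (1-1)^2=0, (2-2)^2=0, (6-6)^2=0, (9-9)^2=0
sum(d^2) = 122.
Step 3: rho = 1 - 6*122 / (10*(10^2 - 1)) = 1 - 732/990 = 0.260606.
Step 4: Under H0, t = rho * sqrt((n-2)/(1-rho^2)) = 0.7635 ~ t(8).
Step 5: Two-sided p-value from the t-distribution with 8 df = 0.467089.
Step 6: alpha = 0.05. fail to reject H0.

rho = 0.2606, p = 0.467089, fail to reject H0 at alpha = 0.05.


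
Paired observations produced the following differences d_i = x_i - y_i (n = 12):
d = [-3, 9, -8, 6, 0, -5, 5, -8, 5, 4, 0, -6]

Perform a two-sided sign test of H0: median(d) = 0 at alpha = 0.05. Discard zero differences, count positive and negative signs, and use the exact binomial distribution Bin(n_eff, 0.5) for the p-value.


Step 1: Discard zero differences. Original n = 12; n_eff = number of nonzero differences = 10.
Nonzero differences (with sign): -3, +9, -8, +6, -5, +5, -8, +5, +4, -6
Step 2: Count signs: positive = 5, negative = 5.
Step 3: Under H0: P(positive) = 0.5, so the number of positives S ~ Bin(10, 0.5).
Step 4: Two-sided exact p-value = sum of Bin(10,0.5) probabilities at or below the observed probability = 1.000000.
Step 5: alpha = 0.05. fail to reject H0.

n_eff = 10, pos = 5, neg = 5, p = 1.000000, fail to reject H0.


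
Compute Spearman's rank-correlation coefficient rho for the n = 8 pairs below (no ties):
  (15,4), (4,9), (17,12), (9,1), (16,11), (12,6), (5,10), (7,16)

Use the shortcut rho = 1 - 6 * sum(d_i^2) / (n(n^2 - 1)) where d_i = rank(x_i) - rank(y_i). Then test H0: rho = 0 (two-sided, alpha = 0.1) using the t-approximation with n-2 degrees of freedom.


Step 1: Rank x and y separately (midranks; no ties here).
rank(x): 15->6, 4->1, 17->8, 9->4, 16->7, 12->5, 5->2, 7->3
rank(y): 4->2, 9->4, 12->7, 1->1, 11->6, 6->3, 10->5, 16->8
Step 2: d_i = R_x(i) - R_y(i); compute d_i^2.
  (6-2)^2=16, (1-4)^2=9, (8-7)^2=1, (4-1)^2=9, (7-6)^2=1, (5-3)^2=4, (2-5)^2=9, (3-8)^2=25
sum(d^2) = 74.
Step 3: rho = 1 - 6*74 / (8*(8^2 - 1)) = 1 - 444/504 = 0.119048.
Step 4: Under H0, t = rho * sqrt((n-2)/(1-rho^2)) = 0.2937 ~ t(6).
Step 5: Two-sided p-value from the t-distribution with 6 df = 0.778886.
Step 6: alpha = 0.1. fail to reject H0.

rho = 0.1190, p = 0.778886, fail to reject H0 at alpha = 0.1.


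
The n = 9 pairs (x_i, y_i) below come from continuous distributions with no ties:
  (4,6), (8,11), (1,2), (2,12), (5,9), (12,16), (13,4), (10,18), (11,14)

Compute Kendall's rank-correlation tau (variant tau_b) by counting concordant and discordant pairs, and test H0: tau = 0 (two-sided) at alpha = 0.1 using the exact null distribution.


Step 1: Enumerate the 36 unordered pairs (i,j) with i<j and classify each by sign(x_j-x_i) * sign(y_j-y_i).
  (1,2):dx=+4,dy=+5->C; (1,3):dx=-3,dy=-4->C; (1,4):dx=-2,dy=+6->D; (1,5):dx=+1,dy=+3->C
  (1,6):dx=+8,dy=+10->C; (1,7):dx=+9,dy=-2->D; (1,8):dx=+6,dy=+12->C; (1,9):dx=+7,dy=+8->C
  (2,3):dx=-7,dy=-9->C; (2,4):dx=-6,dy=+1->D; (2,5):dx=-3,dy=-2->C; (2,6):dx=+4,dy=+5->C
  (2,7):dx=+5,dy=-7->D; (2,8):dx=+2,dy=+7->C; (2,9):dx=+3,dy=+3->C; (3,4):dx=+1,dy=+10->C
  (3,5):dx=+4,dy=+7->C; (3,6):dx=+11,dy=+14->C; (3,7):dx=+12,dy=+2->C; (3,8):dx=+9,dy=+16->C
  (3,9):dx=+10,dy=+12->C; (4,5):dx=+3,dy=-3->D; (4,6):dx=+10,dy=+4->C; (4,7):dx=+11,dy=-8->D
  (4,8):dx=+8,dy=+6->C; (4,9):dx=+9,dy=+2->C; (5,6):dx=+7,dy=+7->C; (5,7):dx=+8,dy=-5->D
  (5,8):dx=+5,dy=+9->C; (5,9):dx=+6,dy=+5->C; (6,7):dx=+1,dy=-12->D; (6,8):dx=-2,dy=+2->D
  (6,9):dx=-1,dy=-2->C; (7,8):dx=-3,dy=+14->D; (7,9):dx=-2,dy=+10->D; (8,9):dx=+1,dy=-4->D
Step 2: C = 24, D = 12, total pairs = 36.
Step 3: tau = (C - D)/(n(n-1)/2) = (24 - 12)/36 = 0.333333.
Step 4: Exact two-sided p-value (enumerate n! = 362880 permutations of y under H0): p = 0.259518.
Step 5: alpha = 0.1. fail to reject H0.

tau_b = 0.3333 (C=24, D=12), p = 0.259518, fail to reject H0.


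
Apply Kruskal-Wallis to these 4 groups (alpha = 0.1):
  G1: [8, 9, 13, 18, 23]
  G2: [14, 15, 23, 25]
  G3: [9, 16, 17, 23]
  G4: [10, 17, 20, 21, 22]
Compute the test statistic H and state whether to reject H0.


Step 1: Combine all N = 18 observations and assign midranks.
sorted (value, group, rank): (8,G1,1), (9,G1,2.5), (9,G3,2.5), (10,G4,4), (13,G1,5), (14,G2,6), (15,G2,7), (16,G3,8), (17,G3,9.5), (17,G4,9.5), (18,G1,11), (20,G4,12), (21,G4,13), (22,G4,14), (23,G1,16), (23,G2,16), (23,G3,16), (25,G2,18)
Step 2: Sum ranks within each group.
R_1 = 35.5 (n_1 = 5)
R_2 = 47 (n_2 = 4)
R_3 = 36 (n_3 = 4)
R_4 = 52.5 (n_4 = 5)
Step 3: H = 12/(N(N+1)) * sum(R_i^2/n_i) - 3(N+1)
     = 12/(18*19) * (35.5^2/5 + 47^2/4 + 36^2/4 + 52.5^2/5) - 3*19
     = 0.035088 * 1679.55 - 57
     = 1.931579.
Step 4: Ties present; correction factor C = 1 - 36/(18^3 - 18) = 0.993808. Corrected H = 1.931579 / 0.993808 = 1.943614.
Step 5: Under H0, H ~ chi^2(3); p-value = 0.584192.
Step 6: alpha = 0.1. fail to reject H0.

H = 1.9436, df = 3, p = 0.584192, fail to reject H0.


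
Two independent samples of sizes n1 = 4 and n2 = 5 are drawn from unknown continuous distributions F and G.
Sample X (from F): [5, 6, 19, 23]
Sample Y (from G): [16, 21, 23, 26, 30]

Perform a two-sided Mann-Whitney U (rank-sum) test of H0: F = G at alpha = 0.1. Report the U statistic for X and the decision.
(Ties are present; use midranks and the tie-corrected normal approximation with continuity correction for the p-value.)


Step 1: Combine and sort all 9 observations; assign midranks.
sorted (value, group): (5,X), (6,X), (16,Y), (19,X), (21,Y), (23,X), (23,Y), (26,Y), (30,Y)
ranks: 5->1, 6->2, 16->3, 19->4, 21->5, 23->6.5, 23->6.5, 26->8, 30->9
Step 2: Rank sum for X: R1 = 1 + 2 + 4 + 6.5 = 13.5.
Step 3: U_X = R1 - n1(n1+1)/2 = 13.5 - 4*5/2 = 13.5 - 10 = 3.5.
       U_Y = n1*n2 - U_X = 20 - 3.5 = 16.5.
Step 4: Ties are present, so use the tie-corrected normal approximation (with continuity correction) for the p-value.
Step 5: p-value = 0.139983; compare to alpha = 0.1. fail to reject H0.

U_X = 3.5, p = 0.139983, fail to reject H0 at alpha = 0.1.


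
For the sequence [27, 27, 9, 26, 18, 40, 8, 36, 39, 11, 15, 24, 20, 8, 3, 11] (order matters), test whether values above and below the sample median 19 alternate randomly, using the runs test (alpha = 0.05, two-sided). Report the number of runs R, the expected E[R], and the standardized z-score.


Step 1: Compute median = 19; label A = above, B = below.
Labels in order: AABABABAABBAABBB  (n_A = 8, n_B = 8)
Step 2: Count runs R = 10.
Step 3: Under H0 (random ordering), E[R] = 2*n_A*n_B/(n_A+n_B) + 1 = 2*8*8/16 + 1 = 9.0000.
        Var[R] = 2*n_A*n_B*(2*n_A*n_B - n_A - n_B) / ((n_A+n_B)^2 * (n_A+n_B-1)) = 14336/3840 = 3.7333.
        SD[R] = 1.9322.
Step 4: Continuity-corrected z = (R - 0.5 - E[R]) / SD[R] = (10 - 0.5 - 9.0000) / 1.9322 = 0.2588.
Step 5: Two-sided p-value via normal approximation = 2*(1 - Phi(|z|)) = 0.795809.
Step 6: alpha = 0.05. fail to reject H0.

R = 10, z = 0.2588, p = 0.795809, fail to reject H0.


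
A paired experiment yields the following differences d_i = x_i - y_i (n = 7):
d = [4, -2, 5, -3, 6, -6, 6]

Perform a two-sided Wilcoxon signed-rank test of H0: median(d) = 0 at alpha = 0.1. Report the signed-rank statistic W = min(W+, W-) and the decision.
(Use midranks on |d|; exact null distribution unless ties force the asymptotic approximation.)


Step 1: Drop any zero differences (none here) and take |d_i|.
|d| = [4, 2, 5, 3, 6, 6, 6]
Step 2: Midrank |d_i| (ties get averaged ranks).
ranks: |4|->3, |2|->1, |5|->4, |3|->2, |6|->6, |6|->6, |6|->6
Step 3: Attach original signs; sum ranks with positive sign and with negative sign.
W+ = 3 + 4 + 6 + 6 = 19
W- = 1 + 2 + 6 = 9
(Check: W+ + W- = 28 should equal n(n+1)/2 = 28.)
Step 4: Test statistic W = min(W+, W-) = 9.
Step 5: Ties in |d|, so use the tie-corrected normal approximation.
        E[W] = n(n+1)/4 = 7*8/4 = 14.
        Tie groups: |d|=6 (t=3); sum(t^3 - t) = 24.
        Var[W] = n(n+1)(2n+1)/24 - sum(t^3-t)/48 = 840/24 - 24/48 = 34.5.
        z = (W - E[W]) / sqrt(Var[W]) = (9 - 14) / 5.8737 = -0.8513.
        Two-sided p = 2*Phi(z) = 0.394627.
Step 6: alpha = 0.1. fail to reject H0.

W+ = 19, W- = 9, W = min = 9, p = 0.394627, fail to reject H0.


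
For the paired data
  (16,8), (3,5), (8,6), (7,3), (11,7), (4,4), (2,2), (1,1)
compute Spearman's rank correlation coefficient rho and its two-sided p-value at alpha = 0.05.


Step 1: Rank x and y separately (midranks; no ties here).
rank(x): 16->8, 3->3, 8->6, 7->5, 11->7, 4->4, 2->2, 1->1
rank(y): 8->8, 5->5, 6->6, 3->3, 7->7, 4->4, 2->2, 1->1
Step 2: d_i = R_x(i) - R_y(i); compute d_i^2.
  (8-8)^2=0, (3-5)^2=4, (6-6)^2=0, (5-3)^2=4, (7-7)^2=0, (4-4)^2=0, (2-2)^2=0, (1-1)^2=0
sum(d^2) = 8.
Step 3: rho = 1 - 6*8 / (8*(8^2 - 1)) = 1 - 48/504 = 0.904762.
Step 4: Under H0, t = rho * sqrt((n-2)/(1-rho^2)) = 5.2034 ~ t(6).
Step 5: Two-sided p-value from the t-distribution with 6 df = 0.002008.
Step 6: alpha = 0.05. reject H0.

rho = 0.9048, p = 0.002008, reject H0 at alpha = 0.05.


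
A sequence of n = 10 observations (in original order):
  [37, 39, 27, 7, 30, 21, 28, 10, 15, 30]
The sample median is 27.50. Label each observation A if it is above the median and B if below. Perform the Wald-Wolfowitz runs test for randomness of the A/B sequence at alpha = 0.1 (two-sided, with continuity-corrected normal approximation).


Step 1: Compute median = 27.50; label A = above, B = below.
Labels in order: AABBABABBA  (n_A = 5, n_B = 5)
Step 2: Count runs R = 7.
Step 3: Under H0 (random ordering), E[R] = 2*n_A*n_B/(n_A+n_B) + 1 = 2*5*5/10 + 1 = 6.0000.
        Var[R] = 2*n_A*n_B*(2*n_A*n_B - n_A - n_B) / ((n_A+n_B)^2 * (n_A+n_B-1)) = 2000/900 = 2.2222.
        SD[R] = 1.4907.
Step 4: Continuity-corrected z = (R - 0.5 - E[R]) / SD[R] = (7 - 0.5 - 6.0000) / 1.4907 = 0.3354.
Step 5: Two-sided p-value via normal approximation = 2*(1 - Phi(|z|)) = 0.737316.
Step 6: alpha = 0.1. fail to reject H0.

R = 7, z = 0.3354, p = 0.737316, fail to reject H0.


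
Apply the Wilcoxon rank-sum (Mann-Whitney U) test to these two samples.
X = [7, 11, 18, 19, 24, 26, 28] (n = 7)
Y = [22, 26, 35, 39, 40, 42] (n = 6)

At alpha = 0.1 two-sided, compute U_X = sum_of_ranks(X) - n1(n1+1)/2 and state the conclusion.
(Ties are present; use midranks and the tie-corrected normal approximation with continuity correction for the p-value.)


Step 1: Combine and sort all 13 observations; assign midranks.
sorted (value, group): (7,X), (11,X), (18,X), (19,X), (22,Y), (24,X), (26,X), (26,Y), (28,X), (35,Y), (39,Y), (40,Y), (42,Y)
ranks: 7->1, 11->2, 18->3, 19->4, 22->5, 24->6, 26->7.5, 26->7.5, 28->9, 35->10, 39->11, 40->12, 42->13
Step 2: Rank sum for X: R1 = 1 + 2 + 3 + 4 + 6 + 7.5 + 9 = 32.5.
Step 3: U_X = R1 - n1(n1+1)/2 = 32.5 - 7*8/2 = 32.5 - 28 = 4.5.
       U_Y = n1*n2 - U_X = 42 - 4.5 = 37.5.
Step 4: Ties are present, so use the tie-corrected normal approximation (with continuity correction) for the p-value.
Step 5: p-value = 0.022087; compare to alpha = 0.1. reject H0.

U_X = 4.5, p = 0.022087, reject H0 at alpha = 0.1.


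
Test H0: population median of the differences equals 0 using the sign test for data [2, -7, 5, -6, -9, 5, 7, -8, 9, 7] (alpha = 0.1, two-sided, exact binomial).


Step 1: Discard zero differences. Original n = 10; n_eff = number of nonzero differences = 10.
Nonzero differences (with sign): +2, -7, +5, -6, -9, +5, +7, -8, +9, +7
Step 2: Count signs: positive = 6, negative = 4.
Step 3: Under H0: P(positive) = 0.5, so the number of positives S ~ Bin(10, 0.5).
Step 4: Two-sided exact p-value = sum of Bin(10,0.5) probabilities at or below the observed probability = 0.753906.
Step 5: alpha = 0.1. fail to reject H0.

n_eff = 10, pos = 6, neg = 4, p = 0.753906, fail to reject H0.


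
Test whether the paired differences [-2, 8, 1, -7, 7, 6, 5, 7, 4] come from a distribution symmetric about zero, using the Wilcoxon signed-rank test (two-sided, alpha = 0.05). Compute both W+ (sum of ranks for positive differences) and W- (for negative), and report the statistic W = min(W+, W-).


Step 1: Drop any zero differences (none here) and take |d_i|.
|d| = [2, 8, 1, 7, 7, 6, 5, 7, 4]
Step 2: Midrank |d_i| (ties get averaged ranks).
ranks: |2|->2, |8|->9, |1|->1, |7|->7, |7|->7, |6|->5, |5|->4, |7|->7, |4|->3
Step 3: Attach original signs; sum ranks with positive sign and with negative sign.
W+ = 9 + 1 + 7 + 5 + 4 + 7 + 3 = 36
W- = 2 + 7 = 9
(Check: W+ + W- = 45 should equal n(n+1)/2 = 45.)
Step 4: Test statistic W = min(W+, W-) = 9.
Step 5: Ties in |d|, so use the tie-corrected normal approximation.
        E[W] = n(n+1)/4 = 9*10/4 = 22.5.
        Tie groups: |d|=7 (t=3); sum(t^3 - t) = 24.
        Var[W] = n(n+1)(2n+1)/24 - sum(t^3-t)/48 = 1710/24 - 24/48 = 70.75.
        z = (W - E[W]) / sqrt(Var[W]) = (9 - 22.5) / 8.4113 = -1.6050.
        Two-sided p = 2*Phi(z) = 0.108497.
Step 6: alpha = 0.05. fail to reject H0.

W+ = 36, W- = 9, W = min = 9, p = 0.108497, fail to reject H0.


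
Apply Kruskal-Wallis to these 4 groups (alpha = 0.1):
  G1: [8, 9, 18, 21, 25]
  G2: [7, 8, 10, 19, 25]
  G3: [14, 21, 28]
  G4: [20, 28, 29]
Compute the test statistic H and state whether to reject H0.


Step 1: Combine all N = 16 observations and assign midranks.
sorted (value, group, rank): (7,G2,1), (8,G1,2.5), (8,G2,2.5), (9,G1,4), (10,G2,5), (14,G3,6), (18,G1,7), (19,G2,8), (20,G4,9), (21,G1,10.5), (21,G3,10.5), (25,G1,12.5), (25,G2,12.5), (28,G3,14.5), (28,G4,14.5), (29,G4,16)
Step 2: Sum ranks within each group.
R_1 = 36.5 (n_1 = 5)
R_2 = 29 (n_2 = 5)
R_3 = 31 (n_3 = 3)
R_4 = 39.5 (n_4 = 3)
Step 3: H = 12/(N(N+1)) * sum(R_i^2/n_i) - 3(N+1)
     = 12/(16*17) * (36.5^2/5 + 29^2/5 + 31^2/3 + 39.5^2/3) - 3*17
     = 0.044118 * 1275.07 - 51
     = 5.252941.
Step 4: Ties present; correction factor C = 1 - 24/(16^3 - 16) = 0.994118. Corrected H = 5.252941 / 0.994118 = 5.284024.
Step 5: Under H0, H ~ chi^2(3); p-value = 0.152142.
Step 6: alpha = 0.1. fail to reject H0.

H = 5.2840, df = 3, p = 0.152142, fail to reject H0.


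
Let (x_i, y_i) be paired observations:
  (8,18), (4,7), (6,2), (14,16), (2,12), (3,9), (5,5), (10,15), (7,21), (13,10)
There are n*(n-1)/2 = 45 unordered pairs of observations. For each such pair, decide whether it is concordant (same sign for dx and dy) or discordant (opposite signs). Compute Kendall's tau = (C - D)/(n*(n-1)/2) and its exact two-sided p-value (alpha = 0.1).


Step 1: Enumerate the 45 unordered pairs (i,j) with i<j and classify each by sign(x_j-x_i) * sign(y_j-y_i).
  (1,2):dx=-4,dy=-11->C; (1,3):dx=-2,dy=-16->C; (1,4):dx=+6,dy=-2->D; (1,5):dx=-6,dy=-6->C
  (1,6):dx=-5,dy=-9->C; (1,7):dx=-3,dy=-13->C; (1,8):dx=+2,dy=-3->D; (1,9):dx=-1,dy=+3->D
  (1,10):dx=+5,dy=-8->D; (2,3):dx=+2,dy=-5->D; (2,4):dx=+10,dy=+9->C; (2,5):dx=-2,dy=+5->D
  (2,6):dx=-1,dy=+2->D; (2,7):dx=+1,dy=-2->D; (2,8):dx=+6,dy=+8->C; (2,9):dx=+3,dy=+14->C
  (2,10):dx=+9,dy=+3->C; (3,4):dx=+8,dy=+14->C; (3,5):dx=-4,dy=+10->D; (3,6):dx=-3,dy=+7->D
  (3,7):dx=-1,dy=+3->D; (3,8):dx=+4,dy=+13->C; (3,9):dx=+1,dy=+19->C; (3,10):dx=+7,dy=+8->C
  (4,5):dx=-12,dy=-4->C; (4,6):dx=-11,dy=-7->C; (4,7):dx=-9,dy=-11->C; (4,8):dx=-4,dy=-1->C
  (4,9):dx=-7,dy=+5->D; (4,10):dx=-1,dy=-6->C; (5,6):dx=+1,dy=-3->D; (5,7):dx=+3,dy=-7->D
  (5,8):dx=+8,dy=+3->C; (5,9):dx=+5,dy=+9->C; (5,10):dx=+11,dy=-2->D; (6,7):dx=+2,dy=-4->D
  (6,8):dx=+7,dy=+6->C; (6,9):dx=+4,dy=+12->C; (6,10):dx=+10,dy=+1->C; (7,8):dx=+5,dy=+10->C
  (7,9):dx=+2,dy=+16->C; (7,10):dx=+8,dy=+5->C; (8,9):dx=-3,dy=+6->D; (8,10):dx=+3,dy=-5->D
  (9,10):dx=+6,dy=-11->D
Step 2: C = 26, D = 19, total pairs = 45.
Step 3: tau = (C - D)/(n(n-1)/2) = (26 - 19)/45 = 0.155556.
Step 4: Exact two-sided p-value (enumerate n! = 3628800 permutations of y under H0): p = 0.600654.
Step 5: alpha = 0.1. fail to reject H0.

tau_b = 0.1556 (C=26, D=19), p = 0.600654, fail to reject H0.


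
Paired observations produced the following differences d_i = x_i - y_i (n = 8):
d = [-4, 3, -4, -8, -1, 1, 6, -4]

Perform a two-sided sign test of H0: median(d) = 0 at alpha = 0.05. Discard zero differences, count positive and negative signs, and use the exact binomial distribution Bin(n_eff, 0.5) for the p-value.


Step 1: Discard zero differences. Original n = 8; n_eff = number of nonzero differences = 8.
Nonzero differences (with sign): -4, +3, -4, -8, -1, +1, +6, -4
Step 2: Count signs: positive = 3, negative = 5.
Step 3: Under H0: P(positive) = 0.5, so the number of positives S ~ Bin(8, 0.5).
Step 4: Two-sided exact p-value = sum of Bin(8,0.5) probabilities at or below the observed probability = 0.726562.
Step 5: alpha = 0.05. fail to reject H0.

n_eff = 8, pos = 3, neg = 5, p = 0.726562, fail to reject H0.


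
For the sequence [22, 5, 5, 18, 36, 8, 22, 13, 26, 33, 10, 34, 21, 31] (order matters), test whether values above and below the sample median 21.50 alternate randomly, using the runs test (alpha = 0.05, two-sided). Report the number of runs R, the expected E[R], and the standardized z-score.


Step 1: Compute median = 21.50; label A = above, B = below.
Labels in order: ABBBABABAABABA  (n_A = 7, n_B = 7)
Step 2: Count runs R = 11.
Step 3: Under H0 (random ordering), E[R] = 2*n_A*n_B/(n_A+n_B) + 1 = 2*7*7/14 + 1 = 8.0000.
        Var[R] = 2*n_A*n_B*(2*n_A*n_B - n_A - n_B) / ((n_A+n_B)^2 * (n_A+n_B-1)) = 8232/2548 = 3.2308.
        SD[R] = 1.7974.
Step 4: Continuity-corrected z = (R - 0.5 - E[R]) / SD[R] = (11 - 0.5 - 8.0000) / 1.7974 = 1.3909.
Step 5: Two-sided p-value via normal approximation = 2*(1 - Phi(|z|)) = 0.164264.
Step 6: alpha = 0.05. fail to reject H0.

R = 11, z = 1.3909, p = 0.164264, fail to reject H0.


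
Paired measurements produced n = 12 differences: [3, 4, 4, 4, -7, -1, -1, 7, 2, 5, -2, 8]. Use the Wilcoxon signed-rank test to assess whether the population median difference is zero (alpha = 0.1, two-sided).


Step 1: Drop any zero differences (none here) and take |d_i|.
|d| = [3, 4, 4, 4, 7, 1, 1, 7, 2, 5, 2, 8]
Step 2: Midrank |d_i| (ties get averaged ranks).
ranks: |3|->5, |4|->7, |4|->7, |4|->7, |7|->10.5, |1|->1.5, |1|->1.5, |7|->10.5, |2|->3.5, |5|->9, |2|->3.5, |8|->12
Step 3: Attach original signs; sum ranks with positive sign and with negative sign.
W+ = 5 + 7 + 7 + 7 + 10.5 + 3.5 + 9 + 12 = 61
W- = 10.5 + 1.5 + 1.5 + 3.5 = 17
(Check: W+ + W- = 78 should equal n(n+1)/2 = 78.)
Step 4: Test statistic W = min(W+, W-) = 17.
Step 5: Ties in |d|, so use the tie-corrected normal approximation.
        E[W] = n(n+1)/4 = 12*13/4 = 39.
        Tie groups: |d|=1 (t=2), |d|=2 (t=2), |d|=4 (t=3), |d|=7 (t=2); sum(t^3 - t) = 42.
        Var[W] = n(n+1)(2n+1)/24 - sum(t^3-t)/48 = 3900/24 - 42/48 = 161.625.
        z = (W - E[W]) / sqrt(Var[W]) = (17 - 39) / 12.7132 = -1.7305.
        Two-sided p = 2*Phi(z) = 0.083543.
Step 6: alpha = 0.1. reject H0.

W+ = 61, W- = 17, W = min = 17, p = 0.083543, reject H0.


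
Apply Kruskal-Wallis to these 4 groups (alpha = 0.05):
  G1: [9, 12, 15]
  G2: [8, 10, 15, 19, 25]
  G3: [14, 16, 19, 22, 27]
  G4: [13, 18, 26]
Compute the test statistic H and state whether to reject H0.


Step 1: Combine all N = 16 observations and assign midranks.
sorted (value, group, rank): (8,G2,1), (9,G1,2), (10,G2,3), (12,G1,4), (13,G4,5), (14,G3,6), (15,G1,7.5), (15,G2,7.5), (16,G3,9), (18,G4,10), (19,G2,11.5), (19,G3,11.5), (22,G3,13), (25,G2,14), (26,G4,15), (27,G3,16)
Step 2: Sum ranks within each group.
R_1 = 13.5 (n_1 = 3)
R_2 = 37 (n_2 = 5)
R_3 = 55.5 (n_3 = 5)
R_4 = 30 (n_4 = 3)
Step 3: H = 12/(N(N+1)) * sum(R_i^2/n_i) - 3(N+1)
     = 12/(16*17) * (13.5^2/3 + 37^2/5 + 55.5^2/5 + 30^2/3) - 3*17
     = 0.044118 * 1250.6 - 51
     = 4.173529.
Step 4: Ties present; correction factor C = 1 - 12/(16^3 - 16) = 0.997059. Corrected H = 4.173529 / 0.997059 = 4.185841.
Step 5: Under H0, H ~ chi^2(3); p-value = 0.242083.
Step 6: alpha = 0.05. fail to reject H0.

H = 4.1858, df = 3, p = 0.242083, fail to reject H0.


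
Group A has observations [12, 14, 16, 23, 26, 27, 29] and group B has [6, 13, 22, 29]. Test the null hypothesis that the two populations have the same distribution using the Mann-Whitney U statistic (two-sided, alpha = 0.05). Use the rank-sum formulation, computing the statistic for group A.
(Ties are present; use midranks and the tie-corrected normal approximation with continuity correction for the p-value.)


Step 1: Combine and sort all 11 observations; assign midranks.
sorted (value, group): (6,Y), (12,X), (13,Y), (14,X), (16,X), (22,Y), (23,X), (26,X), (27,X), (29,X), (29,Y)
ranks: 6->1, 12->2, 13->3, 14->4, 16->5, 22->6, 23->7, 26->8, 27->9, 29->10.5, 29->10.5
Step 2: Rank sum for X: R1 = 2 + 4 + 5 + 7 + 8 + 9 + 10.5 = 45.5.
Step 3: U_X = R1 - n1(n1+1)/2 = 45.5 - 7*8/2 = 45.5 - 28 = 17.5.
       U_Y = n1*n2 - U_X = 28 - 17.5 = 10.5.
Step 4: Ties are present, so use the tie-corrected normal approximation (with continuity correction) for the p-value.
Step 5: p-value = 0.569872; compare to alpha = 0.05. fail to reject H0.

U_X = 17.5, p = 0.569872, fail to reject H0 at alpha = 0.05.


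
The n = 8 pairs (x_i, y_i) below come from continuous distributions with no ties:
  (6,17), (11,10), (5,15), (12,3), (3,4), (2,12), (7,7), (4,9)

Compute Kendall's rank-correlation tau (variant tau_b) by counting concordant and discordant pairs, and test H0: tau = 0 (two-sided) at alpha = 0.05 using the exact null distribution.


Step 1: Enumerate the 28 unordered pairs (i,j) with i<j and classify each by sign(x_j-x_i) * sign(y_j-y_i).
  (1,2):dx=+5,dy=-7->D; (1,3):dx=-1,dy=-2->C; (1,4):dx=+6,dy=-14->D; (1,5):dx=-3,dy=-13->C
  (1,6):dx=-4,dy=-5->C; (1,7):dx=+1,dy=-10->D; (1,8):dx=-2,dy=-8->C; (2,3):dx=-6,dy=+5->D
  (2,4):dx=+1,dy=-7->D; (2,5):dx=-8,dy=-6->C; (2,6):dx=-9,dy=+2->D; (2,7):dx=-4,dy=-3->C
  (2,8):dx=-7,dy=-1->C; (3,4):dx=+7,dy=-12->D; (3,5):dx=-2,dy=-11->C; (3,6):dx=-3,dy=-3->C
  (3,7):dx=+2,dy=-8->D; (3,8):dx=-1,dy=-6->C; (4,5):dx=-9,dy=+1->D; (4,6):dx=-10,dy=+9->D
  (4,7):dx=-5,dy=+4->D; (4,8):dx=-8,dy=+6->D; (5,6):dx=-1,dy=+8->D; (5,7):dx=+4,dy=+3->C
  (5,8):dx=+1,dy=+5->C; (6,7):dx=+5,dy=-5->D; (6,8):dx=+2,dy=-3->D; (7,8):dx=-3,dy=+2->D
Step 2: C = 12, D = 16, total pairs = 28.
Step 3: tau = (C - D)/(n(n-1)/2) = (12 - 16)/28 = -0.142857.
Step 4: Exact two-sided p-value (enumerate n! = 40320 permutations of y under H0): p = 0.719544.
Step 5: alpha = 0.05. fail to reject H0.

tau_b = -0.1429 (C=12, D=16), p = 0.719544, fail to reject H0.
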